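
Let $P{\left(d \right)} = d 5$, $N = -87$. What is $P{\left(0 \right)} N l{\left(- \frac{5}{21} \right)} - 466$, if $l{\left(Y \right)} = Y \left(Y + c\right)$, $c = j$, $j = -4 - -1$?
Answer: $-466$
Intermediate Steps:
$j = -3$ ($j = -4 + 1 = -3$)
$P{\left(d \right)} = 5 d$
$c = -3$
$l{\left(Y \right)} = Y \left(-3 + Y\right)$ ($l{\left(Y \right)} = Y \left(Y - 3\right) = Y \left(-3 + Y\right)$)
$P{\left(0 \right)} N l{\left(- \frac{5}{21} \right)} - 466 = 5 \cdot 0 \left(-87\right) - \frac{5}{21} \left(-3 - \frac{5}{21}\right) - 466 = 0 \left(-87\right) \left(-5\right) \frac{1}{21} \left(-3 - \frac{5}{21}\right) - 466 = 0 \left(- \frac{5 \left(-3 - \frac{5}{21}\right)}{21}\right) - 466 = 0 \left(\left(- \frac{5}{21}\right) \left(- \frac{68}{21}\right)\right) - 466 = 0 \cdot \frac{340}{441} - 466 = 0 - 466 = -466$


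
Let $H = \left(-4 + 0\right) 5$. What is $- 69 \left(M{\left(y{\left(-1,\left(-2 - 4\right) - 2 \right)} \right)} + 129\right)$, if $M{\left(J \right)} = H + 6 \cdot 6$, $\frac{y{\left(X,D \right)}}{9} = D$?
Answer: $-10005$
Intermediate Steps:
$y{\left(X,D \right)} = 9 D$
$H = -20$ ($H = \left(-4\right) 5 = -20$)
$M{\left(J \right)} = 16$ ($M{\left(J \right)} = -20 + 6 \cdot 6 = -20 + 36 = 16$)
$- 69 \left(M{\left(y{\left(-1,\left(-2 - 4\right) - 2 \right)} \right)} + 129\right) = - 69 \left(16 + 129\right) = \left(-69\right) 145 = -10005$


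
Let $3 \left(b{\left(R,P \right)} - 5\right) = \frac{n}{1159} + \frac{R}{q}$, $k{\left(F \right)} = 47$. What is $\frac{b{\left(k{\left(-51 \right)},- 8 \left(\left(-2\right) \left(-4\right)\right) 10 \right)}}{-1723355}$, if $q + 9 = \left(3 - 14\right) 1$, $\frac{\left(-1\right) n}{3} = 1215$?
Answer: $- \frac{220327}{119842106700} \approx -1.8385 \cdot 10^{-6}$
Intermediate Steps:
$n = -3645$ ($n = \left(-3\right) 1215 = -3645$)
$q = -20$ ($q = -9 + \left(3 - 14\right) 1 = -9 - 11 = -20$)
$b{\left(R,P \right)} = \frac{4580}{1159} - \frac{R}{60}$ ($b{\left(R,P \right)} = 5 + \frac{- \frac{3645}{1159} + \frac{R}{-20}}{3} = 5 + \frac{\left(-3645\right) \frac{1}{1159} + R \left(- \frac{1}{20}\right)}{3} = 5 + \frac{- \frac{3645}{1159} - \frac{R}{20}}{3} = 5 - \left(\frac{1215}{1159} + \frac{R}{60}\right) = \frac{4580}{1159} - \frac{R}{60}$)
$\frac{b{\left(k{\left(-51 \right)},- 8 \left(\left(-2\right) \left(-4\right)\right) 10 \right)}}{-1723355} = \frac{\frac{4580}{1159} - \frac{47}{60}}{-1723355} = \left(\frac{4580}{1159} - \frac{47}{60}\right) \left(- \frac{1}{1723355}\right) = \frac{220327}{69540} \left(- \frac{1}{1723355}\right) = - \frac{220327}{119842106700}$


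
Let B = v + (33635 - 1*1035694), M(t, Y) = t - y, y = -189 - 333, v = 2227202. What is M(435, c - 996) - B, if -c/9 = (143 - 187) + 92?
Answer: -1224186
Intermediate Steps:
y = -522
c = -432 (c = -9*((143 - 187) + 92) = -9*(-44 + 92) = -9*48 = -432)
M(t, Y) = 522 + t (M(t, Y) = t - 1*(-522) = t + 522 = 522 + t)
B = 1225143 (B = 2227202 + (33635 - 1*1035694) = 2227202 + (33635 - 1035694) = 2227202 - 1002059 = 1225143)
M(435, c - 996) - B = (522 + 435) - 1*1225143 = 957 - 1225143 = -1224186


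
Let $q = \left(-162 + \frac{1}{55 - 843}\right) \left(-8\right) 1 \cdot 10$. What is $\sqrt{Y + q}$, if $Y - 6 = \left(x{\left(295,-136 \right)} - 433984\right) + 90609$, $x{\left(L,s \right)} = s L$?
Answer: $\frac{i \sqrt{14379856021}}{197} \approx 608.71 i$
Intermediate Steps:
$x{\left(L,s \right)} = L s$
$Y = -383489$ ($Y = 6 + \left(\left(295 \left(-136\right) - 433984\right) + 90609\right) = 6 + \left(\left(-40120 - 433984\right) + 90609\right) = 6 + \left(-474104 + 90609\right) = 6 - 383495 = -383489$)
$q = \frac{2553140}{197}$ ($q = \left(-162 + \frac{1}{-788}\right) \left(\left(-8\right) 10\right) = \left(-162 - \frac{1}{788}\right) \left(-80\right) = \left(- \frac{127657}{788}\right) \left(-80\right) = \frac{2553140}{197} \approx 12960.0$)
$\sqrt{Y + q} = \sqrt{-383489 + \frac{2553140}{197}} = \sqrt{- \frac{72994193}{197}} = \frac{i \sqrt{14379856021}}{197}$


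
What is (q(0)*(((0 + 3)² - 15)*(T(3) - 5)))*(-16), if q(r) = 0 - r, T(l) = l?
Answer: 0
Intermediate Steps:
q(r) = -r
(q(0)*(((0 + 3)² - 15)*(T(3) - 5)))*(-16) = ((-1*0)*(((0 + 3)² - 15)*(3 - 5)))*(-16) = (0*((3² - 15)*(-2)))*(-16) = (0*((9 - 15)*(-2)))*(-16) = (0*(-6*(-2)))*(-16) = (0*12)*(-16) = 0*(-16) = 0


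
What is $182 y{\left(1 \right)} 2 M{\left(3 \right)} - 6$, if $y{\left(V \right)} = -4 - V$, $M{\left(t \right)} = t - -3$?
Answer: $-10926$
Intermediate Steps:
$M{\left(t \right)} = 3 + t$ ($M{\left(t \right)} = t + 3 = 3 + t$)
$182 y{\left(1 \right)} 2 M{\left(3 \right)} - 6 = 182 \left(-4 - 1\right) 2 \left(3 + 3\right) - 6 = 182 \left(-4 - 1\right) 2 \cdot 6 - 6 = 182 \left(-5\right) 2 \cdot 6 - 6 = 182 \left(\left(-10\right) 6\right) - 6 = 182 \left(-60\right) - 6 = -10920 - 6 = -10926$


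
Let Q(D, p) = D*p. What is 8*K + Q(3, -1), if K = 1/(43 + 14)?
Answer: -163/57 ≈ -2.8596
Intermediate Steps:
K = 1/57 ≈ 0.017544
8*K + Q(3, -1) = 8*(1/57) + 3*(-1) = 8/57 - 3 = -163/57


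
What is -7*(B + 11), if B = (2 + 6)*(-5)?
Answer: 203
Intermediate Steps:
B = -40 (B = 8*(-5) = -40)
-7*(B + 11) = -7*(-40 + 11) = -7*(-29) = 203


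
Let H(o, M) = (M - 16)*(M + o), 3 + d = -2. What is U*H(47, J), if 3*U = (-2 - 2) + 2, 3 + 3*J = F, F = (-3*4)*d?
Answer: -132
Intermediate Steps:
d = -5 (d = -3 - 2 = -5)
F = 60 (F = -3*4*(-5) = -12*(-5) = 60)
J = 19 (J = -1 + (1/3)*60 = -1 + 20 = 19)
H(o, M) = (-16 + M)*(M + o)
U = -2/3 (U = ((-2 - 2) + 2)/3 = (-4 + 2)/3 = (1/3)*(-2) = -2/3 ≈ -0.66667)
U*H(47, J) = -2*(19**2 - 16*19 - 16*47 + 19*47)/3 = -2*(361 - 304 - 752 + 893)/3 = -2/3*198 = -132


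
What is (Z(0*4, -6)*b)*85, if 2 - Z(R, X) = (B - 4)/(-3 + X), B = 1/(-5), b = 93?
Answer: 12121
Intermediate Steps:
B = -1/5 ≈ -0.20000
Z(R, X) = 2 + 21/(5*(-3 + X)) (Z(R, X) = 2 - (-1/5 - 4)/(-3 + X) = 2 - (-21)/(5*(-3 + X)) = 2 + 21/(5*(-3 + X)))
(Z(0*4, -6)*b)*85 = (((-9 + 10*(-6))/(5*(-3 - 6)))*93)*85 = (((1/5)*(-9 - 60)/(-9))*93)*85 = (((1/5)*(-1/9)*(-69))*93)*85 = ((23/15)*93)*85 = (713/5)*85 = 12121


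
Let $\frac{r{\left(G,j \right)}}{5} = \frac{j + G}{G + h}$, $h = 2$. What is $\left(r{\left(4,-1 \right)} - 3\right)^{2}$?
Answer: $\frac{1}{4} \approx 0.25$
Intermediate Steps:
$r{\left(G,j \right)} = \frac{5 \left(G + j\right)}{2 + G}$ ($r{\left(G,j \right)} = 5 \frac{j + G}{G + 2} = 5 \frac{G + j}{2 + G} = \frac{5 \left(G + j\right)}{2 + G}$)
$\left(r{\left(4,-1 \right)} - 3\right)^{2} = \left(\frac{5 \left(4 - 1\right)}{2 + 4} - 3\right)^{2} = \left(5 \cdot \frac{1}{6} \cdot 3 - 3\right)^{2} = \left(\frac{5}{2} - 3\right)^{2} = \left(- \frac{1}{2}\right)^{2} = \frac{1}{4}$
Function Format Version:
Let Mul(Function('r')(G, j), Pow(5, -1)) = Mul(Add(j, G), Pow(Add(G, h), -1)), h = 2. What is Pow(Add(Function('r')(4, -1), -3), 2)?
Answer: Rational(1, 4) ≈ 0.25000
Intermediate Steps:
Function('r')(G, j) = Mul(5, Pow(Add(2, G), -1), Add(G, j)) (Function('r')(G, j) = Mul(5, Mul(Add(j, G), Pow(Add(G, 2), -1))) = Mul(5, Mul(Add(G, j), Pow(Add(2, G), -1))) = Mul(5, Mul(Pow(Add(2, G), -1), Add(G, j))) = Mul(5, Pow(Add(2, G), -1), Add(G, j)))
Pow(Add(Function('r')(4, -1), -3), 2) = Pow(Add(Mul(5, Pow(Add(2, 4), -1), Add(4, -1)), -3), 2) = Pow(Add(Mul(5, Pow(6, -1), 3), -3), 2) = Pow(Add(Mul(5, Rational(1, 6), 3), -3), 2) = Pow(Add(Rational(5, 2), -3), 2) = Pow(Rational(-1, 2), 2) = Rational(1, 4)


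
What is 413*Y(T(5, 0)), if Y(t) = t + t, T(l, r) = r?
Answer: 0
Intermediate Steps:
Y(t) = 2*t
413*Y(T(5, 0)) = 413*(2*0) = 413*0 = 0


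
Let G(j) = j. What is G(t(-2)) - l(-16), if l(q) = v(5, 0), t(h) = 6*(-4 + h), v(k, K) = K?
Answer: -36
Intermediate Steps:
t(h) = -24 + 6*h
l(q) = 0
G(t(-2)) - l(-16) = (-24 + 6*(-2)) - 1*0 = (-24 - 12) + 0 = -36 + 0 = -36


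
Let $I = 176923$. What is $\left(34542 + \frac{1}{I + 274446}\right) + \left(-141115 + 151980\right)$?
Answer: $\frac{20495312184}{451369} \approx 45407.0$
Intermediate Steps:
$\left(34542 + \frac{1}{I + 274446}\right) + \left(-141115 + 151980\right) = \left(34542 + \frac{1}{176923 + 274446}\right) + \left(-141115 + 151980\right) = \left(34542 + \frac{1}{451369}\right) + 10865 = \frac{15591187999}{451369} + 10865 = \frac{20495312184}{451369}$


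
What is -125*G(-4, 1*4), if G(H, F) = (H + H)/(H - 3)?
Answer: -1000/7 ≈ -142.86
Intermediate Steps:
G(H, F) = 2*H/(-3 + H) (G(H, F) = (2*H)/(-3 + H) = 2*H/(-3 + H))
-125*G(-4, 1*4) = -250*(-4)/(-3 - 4) = -250*(-4)/(-7) = -250*(-4)*(-1)/7 = -125*8/7 = -1000/7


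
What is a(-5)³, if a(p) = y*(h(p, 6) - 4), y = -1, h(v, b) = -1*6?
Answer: 1000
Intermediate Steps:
h(v, b) = -6
a(p) = 10 (a(p) = -(-6 - 4) = -1*(-10) = 10)
a(-5)³ = 10³ = 1000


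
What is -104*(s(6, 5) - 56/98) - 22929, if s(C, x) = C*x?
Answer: -181927/7 ≈ -25990.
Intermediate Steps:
-104*(s(6, 5) - 56/98) - 22929 = -104*(6*5 - 56/98) - 22929 = -104*(30 - 56*1/98) - 22929 = -104*(30 - 4/7) - 22929 = -104*206/7 - 22929 = -21424/7 - 22929 = -181927/7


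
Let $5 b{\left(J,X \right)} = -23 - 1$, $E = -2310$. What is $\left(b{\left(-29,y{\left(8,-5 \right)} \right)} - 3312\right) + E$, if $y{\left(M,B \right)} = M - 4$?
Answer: $- \frac{28134}{5} \approx -5626.8$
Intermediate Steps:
$y{\left(M,B \right)} = -4 + M$ ($y{\left(M,B \right)} = M - 4 = -4 + M$)
$b{\left(J,X \right)} = - \frac{24}{5}$ ($b{\left(J,X \right)} = \frac{-23 - 1}{5} = \frac{1}{5} \left(-24\right) = - \frac{24}{5}$)
$\left(b{\left(-29,y{\left(8,-5 \right)} \right)} - 3312\right) + E = \left(- \frac{24}{5} - 3312\right) - 2310 = - \frac{16584}{5} - 2310 = - \frac{28134}{5}$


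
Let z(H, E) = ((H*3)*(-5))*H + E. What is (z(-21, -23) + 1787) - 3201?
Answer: -8052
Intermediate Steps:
z(H, E) = E - 15*H² (z(H, E) = ((3*H)*(-5))*H + E = (-15*H)*H + E = -15*H² + E = E - 15*H²)
(z(-21, -23) + 1787) - 3201 = ((-23 - 15*(-21)²) + 1787) - 3201 = ((-23 - 15*441) + 1787) - 3201 = ((-23 - 6615) + 1787) - 3201 = (-6638 + 1787) - 3201 = -4851 - 3201 = -8052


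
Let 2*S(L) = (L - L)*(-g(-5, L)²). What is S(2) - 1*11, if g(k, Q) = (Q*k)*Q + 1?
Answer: -11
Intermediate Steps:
g(k, Q) = 1 + k*Q² (g(k, Q) = k*Q² + 1 = 1 + k*Q²)
S(L) = 0 (S(L) = ((L - L)*(-(1 - 5*L²)²))/2 = (0*(-(1 - 5*L²)²))/2 = (½)*0 = 0)
S(2) - 1*11 = 0 - 1*11 = 0 - 11 = -11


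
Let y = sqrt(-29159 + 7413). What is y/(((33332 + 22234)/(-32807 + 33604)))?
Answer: 797*I*sqrt(21746)/55566 ≈ 2.1151*I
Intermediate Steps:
y = I*sqrt(21746) (y = sqrt(-21746) = I*sqrt(21746) ≈ 147.47*I)
y/(((33332 + 22234)/(-32807 + 33604))) = (I*sqrt(21746))/(((33332 + 22234)/(-32807 + 33604))) = (I*sqrt(21746))/((55566/797)) = (I*sqrt(21746))/((55566*(1/797))) = (I*sqrt(21746))/(55566/797) = (I*sqrt(21746))*(797/55566) = 797*I*sqrt(21746)/55566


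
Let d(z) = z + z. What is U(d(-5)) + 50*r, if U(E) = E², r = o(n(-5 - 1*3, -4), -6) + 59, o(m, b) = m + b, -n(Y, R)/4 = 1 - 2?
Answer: 2950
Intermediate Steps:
n(Y, R) = 4 (n(Y, R) = -4*(1 - 2) = -4*(-1) = 4)
d(z) = 2*z
o(m, b) = b + m
r = 57 (r = (-6 + 4) + 59 = -2 + 59 = 57)
U(d(-5)) + 50*r = (2*(-5))² + 50*57 = (-10)² + 2850 = 100 + 2850 = 2950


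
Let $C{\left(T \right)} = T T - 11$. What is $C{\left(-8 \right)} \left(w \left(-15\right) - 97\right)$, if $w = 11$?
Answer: $-13886$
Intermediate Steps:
$C{\left(T \right)} = -11 + T^{2}$ ($C{\left(T \right)} = T^{2} - 11 = -11 + T^{2}$)
$C{\left(-8 \right)} \left(w \left(-15\right) - 97\right) = \left(-11 + \left(-8\right)^{2}\right) \left(11 \left(-15\right) - 97\right) = \left(-11 + 64\right) \left(-165 - 97\right) = 53 \left(-262\right) = -13886$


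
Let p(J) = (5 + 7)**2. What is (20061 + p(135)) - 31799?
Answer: -11594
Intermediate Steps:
p(J) = 144 (p(J) = 12**2 = 144)
(20061 + p(135)) - 31799 = (20061 + 144) - 31799 = 20205 - 31799 = -11594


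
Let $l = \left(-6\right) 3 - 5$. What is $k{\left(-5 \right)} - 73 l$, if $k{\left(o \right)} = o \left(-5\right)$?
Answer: $1704$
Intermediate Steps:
$k{\left(o \right)} = - 5 o$
$l = -23$ ($l = -18 - 5 = -23$)
$k{\left(-5 \right)} - 73 l = \left(-5\right) \left(-5\right) - -1679 = 25 + 1679 = 1704$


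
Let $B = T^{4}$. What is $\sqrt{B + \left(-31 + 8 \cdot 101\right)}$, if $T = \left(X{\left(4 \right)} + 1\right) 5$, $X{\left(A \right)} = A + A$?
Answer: $\sqrt{4101402} \approx 2025.2$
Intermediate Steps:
$X{\left(A \right)} = 2 A$
$T = 45$ ($T = \left(2 \cdot 4 + 1\right) 5 = \left(8 + 1\right) 5 = 9 \cdot 5 = 45$)
$B = 4100625$ ($B = 45^{4} = 4100625$)
$\sqrt{B + \left(-31 + 8 \cdot 101\right)} = \sqrt{4100625 + \left(-31 + 8 \cdot 101\right)} = \sqrt{4100625 + \left(-31 + 808\right)} = \sqrt{4100625 + 777} = \sqrt{4101402}$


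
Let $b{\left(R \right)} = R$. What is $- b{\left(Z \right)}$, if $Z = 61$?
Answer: $-61$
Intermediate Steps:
$- b{\left(Z \right)} = \left(-1\right) 61 = -61$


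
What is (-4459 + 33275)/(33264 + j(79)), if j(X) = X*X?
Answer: 28816/39505 ≈ 0.72943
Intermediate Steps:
j(X) = X²
(-4459 + 33275)/(33264 + j(79)) = (-4459 + 33275)/(33264 + 79²) = 28816/(33264 + 6241) = 28816/39505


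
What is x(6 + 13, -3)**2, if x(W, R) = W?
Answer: 361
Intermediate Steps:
x(6 + 13, -3)**2 = (6 + 13)**2 = 19**2 = 361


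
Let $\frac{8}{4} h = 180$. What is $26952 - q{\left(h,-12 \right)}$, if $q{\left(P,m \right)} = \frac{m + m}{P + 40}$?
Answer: $\frac{1751892}{65} \approx 26952.0$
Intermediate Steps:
$h = 90$ ($h = \frac{1}{2} \cdot 180 = 90$)
$q{\left(P,m \right)} = \frac{2 m}{40 + P}$
$26952 - q{\left(h,-12 \right)} = 26952 - 2 \left(-12\right) \frac{1}{40 + 90} = 26952 - 2 \left(-12\right) \frac{1}{130} = 26952 - - \frac{12}{65} = 26952 + \frac{12}{65} = \frac{1751892}{65}$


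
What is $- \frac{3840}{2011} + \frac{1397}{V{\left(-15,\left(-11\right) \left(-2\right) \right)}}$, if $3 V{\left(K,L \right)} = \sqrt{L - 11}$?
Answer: $- \frac{3840}{2011} + 381 \sqrt{11} \approx 1261.7$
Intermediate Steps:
$V{\left(K,L \right)} = \frac{\sqrt{-11 + L}}{3}$ ($V{\left(K,L \right)} = \frac{\sqrt{L - 11}}{3} = \frac{\sqrt{-11 + L}}{3}$)
$- \frac{3840}{2011} + \frac{1397}{V{\left(-15,\left(-11\right) \left(-2\right) \right)}} = - \frac{3840}{2011} + \frac{1397}{\frac{1}{3} \sqrt{-11 - -22}} = \left(-3840\right) \frac{1}{2011} + \frac{1397}{\frac{1}{3} \sqrt{-11 + 22}} = - \frac{3840}{2011} + \frac{1397}{\frac{1}{3} \sqrt{11}} = - \frac{3840}{2011} + 1397 \frac{3 \sqrt{11}}{11} = - \frac{3840}{2011} + 381 \sqrt{11}$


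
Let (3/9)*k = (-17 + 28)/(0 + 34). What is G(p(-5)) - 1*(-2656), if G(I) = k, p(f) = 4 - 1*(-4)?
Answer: 90337/34 ≈ 2657.0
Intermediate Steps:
p(f) = 8 (p(f) = 4 + 4 = 8)
k = 33/34 (k = 3*((-17 + 28)/(0 + 34)) = 3*(11/34) = 33/34 ≈ 0.97059)
G(I) = 33/34
G(p(-5)) - 1*(-2656) = 33/34 - 1*(-2656) = 33/34 + 2656 = 90337/34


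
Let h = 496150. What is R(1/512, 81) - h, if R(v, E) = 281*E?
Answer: -473389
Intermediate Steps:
R(1/512, 81) - h = 281*81 - 1*496150 = 22761 - 496150 = -473389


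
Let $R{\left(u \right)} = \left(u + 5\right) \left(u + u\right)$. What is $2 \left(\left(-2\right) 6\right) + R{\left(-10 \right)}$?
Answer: $76$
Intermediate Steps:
$R{\left(u \right)} = 2 u \left(5 + u\right)$ ($R{\left(u \right)} = \left(5 + u\right) 2 u = 2 u \left(5 + u\right)$)
$2 \left(\left(-2\right) 6\right) + R{\left(-10 \right)} = 2 \left(\left(-2\right) 6\right) + 2 \left(-10\right) \left(5 - 10\right) = 2 \left(-12\right) + 2 \left(-10\right) \left(-5\right) = -24 + 100 = 76$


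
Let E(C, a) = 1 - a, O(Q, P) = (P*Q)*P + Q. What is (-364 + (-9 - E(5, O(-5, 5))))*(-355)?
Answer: 178920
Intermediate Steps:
O(Q, P) = Q + Q*P² (O(Q, P) = Q*P² + Q = Q + Q*P²)
(-364 + (-9 - E(5, O(-5, 5))))*(-355) = (-364 + (-9 - (1 - (-5)*(1 + 5²))))*(-355) = (-364 + (-9 - (1 - (-5)*(1 + 25))))*(-355) = (-364 + (-9 - (1 - (-5)*26)))*(-355) = (-364 + (-9 - (1 - 1*(-130))))*(-355) = (-364 + (-9 - (1 + 130)))*(-355) = (-364 + (-9 - 1*131))*(-355) = (-364 + (-9 - 131))*(-355) = (-364 - 140)*(-355) = -504*(-355) = 178920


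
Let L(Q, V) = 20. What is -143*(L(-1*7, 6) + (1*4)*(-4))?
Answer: -572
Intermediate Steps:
-143*(L(-1*7, 6) + (1*4)*(-4)) = -143*(20 + (1*4)*(-4)) = -143*(20 + 4*(-4)) = -143*(20 - 16) = -143*4 = -572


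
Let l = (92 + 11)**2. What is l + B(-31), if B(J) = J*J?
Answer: 11570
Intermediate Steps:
B(J) = J**2
l = 10609 (l = 103**2 = 10609)
l + B(-31) = 10609 + (-31)**2 = 10609 + 961 = 11570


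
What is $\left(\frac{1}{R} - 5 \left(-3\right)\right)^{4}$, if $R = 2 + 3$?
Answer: $\frac{33362176}{625} \approx 53380.0$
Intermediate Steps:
$R = 5$
$\left(\frac{1}{R} - 5 \left(-3\right)\right)^{4} = \left(\frac{1}{5} - 5 \left(-3\right)\right)^{4} = \left(\frac{1}{5} - -15\right)^{4} = \left(\frac{1}{5} + 15\right)^{4} = \left(\frac{76}{5}\right)^{4} = \frac{33362176}{625}$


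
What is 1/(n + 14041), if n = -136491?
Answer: -1/122450 ≈ -8.1666e-6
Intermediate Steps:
1/(n + 14041) = 1/(-136491 + 14041) = 1/(-122450) = -1/122450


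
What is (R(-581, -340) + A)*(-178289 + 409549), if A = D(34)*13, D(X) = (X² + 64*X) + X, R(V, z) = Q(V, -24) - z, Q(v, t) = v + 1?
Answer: 10063972680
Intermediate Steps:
Q(v, t) = 1 + v
R(V, z) = 1 + V - z (R(V, z) = (1 + V) - z = 1 + V - z)
D(X) = X² + 65*X
A = 43758 (A = (34*(65 + 34))*13 = (34*99)*13 = 3366*13 = 43758)
(R(-581, -340) + A)*(-178289 + 409549) = ((1 - 581 - 1*(-340)) + 43758)*(-178289 + 409549) = ((1 - 581 + 340) + 43758)*231260 = (-240 + 43758)*231260 = 43518*231260 = 10063972680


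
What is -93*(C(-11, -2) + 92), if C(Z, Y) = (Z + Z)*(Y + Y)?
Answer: -16740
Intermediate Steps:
C(Z, Y) = 4*Y*Z (C(Z, Y) = (2*Z)*(2*Y) = 4*Y*Z)
-93*(C(-11, -2) + 92) = -93*(4*(-2)*(-11) + 92) = -93*(88 + 92) = -93*180 = -16740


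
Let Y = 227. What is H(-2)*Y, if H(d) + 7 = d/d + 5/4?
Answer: -4313/4 ≈ -1078.3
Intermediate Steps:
H(d) = -19/4 (H(d) = -7 + (d/d + 5/4) = -7 + (1 + 5*(1/4)) = -7 + (1 + 5/4) = -7 + 9/4 = -19/4)
H(-2)*Y = -19/4*227 = -4313/4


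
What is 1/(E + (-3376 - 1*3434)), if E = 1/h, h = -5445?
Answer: -5445/37080451 ≈ -0.00014684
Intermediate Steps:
E = -1/5445 (E = 1/(-5445) = -1/5445 ≈ -0.00018365)
1/(E + (-3376 - 1*3434)) = 1/(-1/5445 + (-3376 - 1*3434)) = 1/(-1/5445 + (-3376 - 3434)) = 1/(-1/5445 - 6810) = 1/(-37080451/5445) = -5445/37080451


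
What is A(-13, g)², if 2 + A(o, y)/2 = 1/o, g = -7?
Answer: 2916/169 ≈ 17.254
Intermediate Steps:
A(o, y) = -4 + 2/o
A(-13, g)² = (-4 + 2/(-13))² = (-4 + 2*(-1/13))² = (-4 - 2/13)² = (-54/13)² = 2916/169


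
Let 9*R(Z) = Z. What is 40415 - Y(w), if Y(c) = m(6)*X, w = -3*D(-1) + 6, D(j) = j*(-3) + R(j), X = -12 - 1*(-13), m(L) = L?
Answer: 40409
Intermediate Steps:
R(Z) = Z/9
X = 1 (X = -12 + 13 = 1)
D(j) = -26*j/9 (D(j) = j*(-3) + j/9 = -3*j + j/9 = -26*j/9)
w = -8/3 (w = -(-26)*(-1)/3 + 6 = -3*26/9 + 6 = -26/3 + 6 = -8/3 ≈ -2.6667)
Y(c) = 6 (Y(c) = 6*1 = 6)
40415 - Y(w) = 40415 - 1*6 = 40415 - 6 = 40409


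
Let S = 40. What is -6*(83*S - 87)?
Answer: -19398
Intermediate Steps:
-6*(83*S - 87) = -6*(83*40 - 87) = -6*(3320 - 87) = -6*3233 = -19398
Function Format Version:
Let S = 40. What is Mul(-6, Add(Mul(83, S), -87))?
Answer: -19398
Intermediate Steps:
Mul(-6, Add(Mul(83, S), -87)) = Mul(-6, Add(Mul(83, 40), -87)) = Mul(-6, Add(3320, -87)) = Mul(-6, 3233) = -19398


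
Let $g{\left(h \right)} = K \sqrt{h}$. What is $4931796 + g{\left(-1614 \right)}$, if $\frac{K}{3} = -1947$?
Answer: $4931796 - 5841 i \sqrt{1614} \approx 4.9318 \cdot 10^{6} - 2.3466 \cdot 10^{5} i$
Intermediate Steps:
$K = -5841$ ($K = 3 \left(-1947\right) = -5841$)
$g{\left(h \right)} = - 5841 \sqrt{h}$
$4931796 + g{\left(-1614 \right)} = 4931796 - 5841 \sqrt{-1614} = 4931796 - 5841 i \sqrt{1614}$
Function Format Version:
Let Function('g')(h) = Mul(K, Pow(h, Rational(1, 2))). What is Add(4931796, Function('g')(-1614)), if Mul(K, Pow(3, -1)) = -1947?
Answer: Add(4931796, Mul(-5841, I, Pow(1614, Rational(1, 2)))) ≈ Add(4.9318e+6, Mul(-2.3466e+5, I))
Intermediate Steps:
K = -5841 (K = Mul(3, -1947) = -5841)
Function('g')(h) = Mul(-5841, Pow(h, Rational(1, 2)))
Add(4931796, Function('g')(-1614)) = Add(4931796, Mul(-5841, Pow(-1614, Rational(1, 2)))) = Add(4931796, Mul(-5841, Mul(I, Pow(1614, Rational(1, 2))))) = Add(4931796, Mul(-5841, I, Pow(1614, Rational(1, 2))))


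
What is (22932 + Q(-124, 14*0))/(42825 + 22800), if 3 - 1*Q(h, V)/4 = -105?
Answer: 7788/21875 ≈ 0.35602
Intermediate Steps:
Q(h, V) = 432 (Q(h, V) = 12 - 4*(-105) = 12 + 420 = 432)
(22932 + Q(-124, 14*0))/(42825 + 22800) = (22932 + 432)/(42825 + 22800) = 23364/65625 = 23364*(1/65625) = 7788/21875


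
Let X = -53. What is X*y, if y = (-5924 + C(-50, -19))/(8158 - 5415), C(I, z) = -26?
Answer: 315350/2743 ≈ 114.97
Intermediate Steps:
y = -5950/2743 (y = (-5924 - 26)/(8158 - 5415) = -5950/2743 ≈ -2.1692)
X*y = -53*(-5950/2743) = 315350/2743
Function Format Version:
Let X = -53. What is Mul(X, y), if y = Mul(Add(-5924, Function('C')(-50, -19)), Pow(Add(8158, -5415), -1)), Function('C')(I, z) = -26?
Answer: Rational(315350, 2743) ≈ 114.97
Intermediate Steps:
y = Rational(-5950, 2743) (y = Mul(Add(-5924, -26), Pow(Add(8158, -5415), -1)) = Mul(-5950, Pow(2743, -1)) = Mul(-5950, Rational(1, 2743)) = Rational(-5950, 2743) ≈ -2.1692)
Mul(X, y) = Mul(-53, Rational(-5950, 2743)) = Rational(315350, 2743)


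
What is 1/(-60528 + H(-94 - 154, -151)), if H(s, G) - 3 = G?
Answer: -1/60676 ≈ -1.6481e-5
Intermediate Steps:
H(s, G) = 3 + G
1/(-60528 + H(-94 - 154, -151)) = 1/(-60528 + (3 - 151)) = 1/(-60528 - 148) = 1/(-60676) = -1/60676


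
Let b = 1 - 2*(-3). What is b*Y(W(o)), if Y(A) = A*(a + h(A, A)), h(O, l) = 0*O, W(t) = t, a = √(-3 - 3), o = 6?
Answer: 42*I*√6 ≈ 102.88*I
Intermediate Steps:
a = I*√6 (a = √(-6) = I*√6 ≈ 2.4495*I)
h(O, l) = 0
b = 7 (b = 1 + 6 = 7)
Y(A) = I*A*√6 (Y(A) = A*(I*√6 + 0) = A*(I*√6) = I*A*√6)
b*Y(W(o)) = 7*(I*6*√6) = 7*(6*I*√6) = 42*I*√6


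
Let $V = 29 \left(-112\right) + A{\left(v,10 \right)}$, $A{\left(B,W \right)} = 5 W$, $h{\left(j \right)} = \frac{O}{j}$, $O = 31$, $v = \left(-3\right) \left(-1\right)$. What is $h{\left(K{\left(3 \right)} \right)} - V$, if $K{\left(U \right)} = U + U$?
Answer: $\frac{19219}{6} \approx 3203.2$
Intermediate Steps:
$v = 3$
$K{\left(U \right)} = 2 U$
$h{\left(j \right)} = \frac{31}{j}$
$V = -3198$ ($V = 29 \left(-112\right) + 5 \cdot 10 = -3248 + 50 = -3198$)
$h{\left(K{\left(3 \right)} \right)} - V = \frac{31}{2 \cdot 3} - -3198 = \frac{31}{6} + 3198 = \frac{19219}{6}$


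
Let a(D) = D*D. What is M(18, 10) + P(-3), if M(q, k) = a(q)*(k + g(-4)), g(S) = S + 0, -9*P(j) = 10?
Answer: 17486/9 ≈ 1942.9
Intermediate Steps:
P(j) = -10/9 (P(j) = -⅑*10 = -10/9)
g(S) = S
a(D) = D²
M(q, k) = q²*(-4 + k) (M(q, k) = q²*(k - 4) = q²*(-4 + k))
M(18, 10) + P(-3) = 18²*(-4 + 10) - 10/9 = 324*6 - 10/9 = 1944 - 10/9 = 17486/9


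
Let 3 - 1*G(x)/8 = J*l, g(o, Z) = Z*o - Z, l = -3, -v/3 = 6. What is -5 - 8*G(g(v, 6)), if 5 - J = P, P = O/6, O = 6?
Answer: -965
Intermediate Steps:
v = -18 (v = -3*6 = -18)
P = 1 (P = 6/6 = 6*(1/6) = 1)
g(o, Z) = -Z + Z*o
J = 4 (J = 5 - 1*1 = 5 - 1 = 4)
G(x) = 120 (G(x) = 24 - 32*(-3) = 24 - 8*(-12) = 24 + 96 = 120)
-5 - 8*G(g(v, 6)) = -5 - 8*120 = -5 - 960 = -965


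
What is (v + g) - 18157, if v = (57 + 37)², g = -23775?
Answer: -33096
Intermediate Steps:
v = 8836 (v = 94² = 8836)
(v + g) - 18157 = (8836 - 23775) - 18157 = -14939 - 18157 = -33096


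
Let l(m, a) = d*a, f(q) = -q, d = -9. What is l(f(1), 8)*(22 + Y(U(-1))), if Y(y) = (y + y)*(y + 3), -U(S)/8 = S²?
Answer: -7344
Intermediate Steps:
l(m, a) = -9*a
U(S) = -8*S²
Y(y) = 2*y*(3 + y) (Y(y) = (2*y)*(3 + y) = 2*y*(3 + y))
l(f(1), 8)*(22 + Y(U(-1))) = (-9*8)*(22 + 2*(-8*(-1)²)*(3 - 8*(-1)²)) = -72*(22 + 2*(-8*1)*(3 - 8*1)) = -72*(22 + 2*(-8)*(3 - 8)) = -72*(22 + 2*(-8)*(-5)) = -72*(22 + 80) = -72*102 = -7344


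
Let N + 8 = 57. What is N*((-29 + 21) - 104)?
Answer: -5488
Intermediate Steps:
N = 49 (N = -8 + 57 = 49)
N*((-29 + 21) - 104) = 49*((-29 + 21) - 104) = 49*(-8 - 104) = 49*(-112) = -5488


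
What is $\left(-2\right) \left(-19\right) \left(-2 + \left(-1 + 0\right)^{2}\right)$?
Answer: $-38$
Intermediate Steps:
$\left(-2\right) \left(-19\right) \left(-2 + \left(-1 + 0\right)^{2}\right) = 38 \left(-2 + \left(-1\right)^{2}\right) = 38 \left(-2 + 1\right) = 38 \left(-1\right) = -38$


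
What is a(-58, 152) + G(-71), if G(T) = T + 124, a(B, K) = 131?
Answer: 184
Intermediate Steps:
G(T) = 124 + T
a(-58, 152) + G(-71) = 131 + (124 - 71) = 131 + 53 = 184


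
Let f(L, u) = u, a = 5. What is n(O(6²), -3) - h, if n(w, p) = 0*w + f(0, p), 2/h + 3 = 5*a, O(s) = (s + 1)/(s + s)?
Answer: -34/11 ≈ -3.0909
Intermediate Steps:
O(s) = (1 + s)/(2*s) (O(s) = (1 + s)/((2*s)) = (1 + s)*(1/(2*s)) = (1 + s)/(2*s))
h = 1/11 (h = 2/(-3 + 5*5) = 2/(-3 + 25) = 2/22 = 2*(1/22) = 1/11 ≈ 0.090909)
n(w, p) = p (n(w, p) = 0*w + p = 0 + p = p)
n(O(6²), -3) - h = -3 - 1*1/11 = -3 - 1/11 = -34/11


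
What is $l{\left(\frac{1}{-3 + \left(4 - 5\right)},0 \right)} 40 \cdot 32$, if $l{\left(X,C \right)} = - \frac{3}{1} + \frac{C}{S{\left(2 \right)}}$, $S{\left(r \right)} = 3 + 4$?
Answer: $-3840$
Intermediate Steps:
$S{\left(r \right)} = 7$
$l{\left(X,C \right)} = -3 + \frac{C}{7}$ ($l{\left(X,C \right)} = - \frac{3}{1} + \frac{C}{7} = \left(-3\right) 1 + C \frac{1}{7} = -3 + \frac{C}{7}$)
$l{\left(\frac{1}{-3 + \left(4 - 5\right)},0 \right)} 40 \cdot 32 = \left(-3 + \frac{1}{7} \cdot 0\right) 40 \cdot 32 = \left(-3 + 0\right) 40 \cdot 32 = \left(-3\right) 40 \cdot 32 = \left(-120\right) 32 = -3840$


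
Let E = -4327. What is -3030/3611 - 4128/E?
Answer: 1795398/15624797 ≈ 0.11491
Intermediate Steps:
-3030/3611 - 4128/E = -3030/3611 - 4128/(-4327) = -3030*1/3611 - 4128*(-1/4327) = -3030/3611 + 4128/4327 = 1795398/15624797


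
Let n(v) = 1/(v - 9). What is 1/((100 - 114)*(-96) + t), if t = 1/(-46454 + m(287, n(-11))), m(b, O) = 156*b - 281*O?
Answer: 33359/44834476 ≈ 0.00074405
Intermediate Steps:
n(v) = 1/(-9 + v)
m(b, O) = -281*O + 156*b
t = -20/33359 (t = 1/(-46454 + (-281/(-9 - 11) + 156*287)) = 1/(-46454 + (-281/(-20) + 44772)) = 1/(-46454 + (-281*(-1/20) + 44772)) = 1/(-46454 + (281/20 + 44772)) = 1/(-46454 + 895721/20) = 1/(-33359/20) = -20/33359 ≈ -0.00059954)
1/((100 - 114)*(-96) + t) = 1/((100 - 114)*(-96) - 20/33359) = 1/(-14*(-96) - 20/33359) = 1/(1344 - 20/33359) = 1/(44834476/33359) = 33359/44834476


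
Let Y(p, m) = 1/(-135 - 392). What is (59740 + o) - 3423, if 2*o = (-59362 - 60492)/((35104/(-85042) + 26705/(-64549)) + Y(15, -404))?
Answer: 9068387480587433/70484560180 ≈ 1.2866e+5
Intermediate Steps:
Y(p, m) = -1/527 (Y(p, m) = 1/(-527) = -1/527)
o = 5098908504930373/70484560180 (o = ((-59362 - 60492)/((35104/(-85042) + 26705/(-64549)) - 1/527))/2 = (-119854/((35104*(-1/85042) + 26705*(-1/64549)) - 1/527))/2 = (-119854/((-17552/42521 - 26705/64549) - 1/527))/2 = (-119854/(-2268487353/2744688029 - 1/527))/2 = (-119854/(-70484560180/85085328899))/2 = (-119854*(-85085328899/70484560180))/2 = (1/2)*(5098908504930373/35242280090) = 5098908504930373/70484560180 ≈ 72341.)
(59740 + o) - 3423 = (59740 + 5098908504930373/70484560180) - 3423 = 9309656130083573/70484560180 - 3423 = 9068387480587433/70484560180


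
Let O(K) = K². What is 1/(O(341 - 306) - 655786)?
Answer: -1/654561 ≈ -1.5277e-6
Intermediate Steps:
1/(O(341 - 306) - 655786) = 1/((341 - 306)² - 655786) = 1/(35² - 655786) = 1/(1225 - 655786) = 1/(-654561) = -1/654561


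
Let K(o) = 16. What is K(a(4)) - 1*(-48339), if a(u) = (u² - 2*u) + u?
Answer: 48355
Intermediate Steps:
a(u) = u² - u
K(a(4)) - 1*(-48339) = 16 - 1*(-48339) = 16 + 48339 = 48355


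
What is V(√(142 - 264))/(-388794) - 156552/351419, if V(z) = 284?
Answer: -30483140642/68314799343 ≈ -0.44622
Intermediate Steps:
V(√(142 - 264))/(-388794) - 156552/351419 = 284/(-388794) - 156552/351419 = 284*(-1/388794) - 156552*1/351419 = -142/194397 - 156552/351419 = -30483140642/68314799343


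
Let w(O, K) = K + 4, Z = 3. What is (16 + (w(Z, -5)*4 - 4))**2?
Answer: 64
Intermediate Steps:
w(O, K) = 4 + K
(16 + (w(Z, -5)*4 - 4))**2 = (16 + ((4 - 5)*4 - 4))**2 = (16 + (-1*4 - 4))**2 = (16 + (-4 - 4))**2 = (16 - 8)**2 = 8**2 = 64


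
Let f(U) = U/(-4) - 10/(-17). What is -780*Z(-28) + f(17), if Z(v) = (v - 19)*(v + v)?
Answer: -139601529/68 ≈ -2.0530e+6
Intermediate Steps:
Z(v) = 2*v*(-19 + v) (Z(v) = (-19 + v)*(2*v) = 2*v*(-19 + v))
f(U) = 10/17 - U/4 (f(U) = U*(-¼) - 10*(-1/17) = -U/4 + 10/17 = 10/17 - U/4)
-780*Z(-28) + f(17) = -1560*(-28)*(-19 - 28) + (10/17 - ¼*17) = -1560*(-28)*(-47) + (10/17 - 17/4) = -780*2632 - 249/68 = -2052960 - 249/68 = -139601529/68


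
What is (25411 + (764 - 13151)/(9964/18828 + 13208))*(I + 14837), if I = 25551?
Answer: 63805297063368704/62172547 ≈ 1.0263e+9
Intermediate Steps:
(25411 + (764 - 13151)/(9964/18828 + 13208))*(I + 14837) = (25411 + (764 - 13151)/(9964/18828 + 13208))*(25551 + 14837) = (25411 - 12387/(9964*(1/18828) + 13208))*40388 = (25411 - 12387/(2491/4707 + 13208))*40388 = (25411 - 12387/62172547/4707)*40388 = (25411 - 12387*4707/62172547)*40388 = (25411 - 58305609/62172547)*40388 = (1579808286208/62172547)*40388 = 63805297063368704/62172547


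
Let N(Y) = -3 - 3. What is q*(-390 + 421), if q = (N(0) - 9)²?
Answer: 6975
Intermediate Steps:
N(Y) = -6
q = 225 (q = (-6 - 9)² = (-15)² = 225)
q*(-390 + 421) = 225*(-390 + 421) = 225*31 = 6975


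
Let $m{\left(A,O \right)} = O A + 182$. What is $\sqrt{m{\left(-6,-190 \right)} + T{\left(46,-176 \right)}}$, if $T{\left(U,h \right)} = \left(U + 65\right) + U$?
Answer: $\sqrt{1479} \approx 38.458$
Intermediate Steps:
$m{\left(A,O \right)} = 182 + A O$ ($m{\left(A,O \right)} = A O + 182 = 182 + A O$)
$T{\left(U,h \right)} = 65 + 2 U$ ($T{\left(U,h \right)} = \left(65 + U\right) + U = 65 + 2 U$)
$\sqrt{m{\left(-6,-190 \right)} + T{\left(46,-176 \right)}} = \sqrt{\left(182 - -1140\right) + \left(65 + 2 \cdot 46\right)} = \sqrt{\left(182 + 1140\right) + \left(65 + 92\right)} = \sqrt{1322 + 157} = \sqrt{1479}$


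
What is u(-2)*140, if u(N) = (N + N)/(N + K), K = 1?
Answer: 560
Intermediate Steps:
u(N) = 2*N/(1 + N) (u(N) = (N + N)/(N + 1) = (2*N)/(1 + N) = 2*N/(1 + N))
u(-2)*140 = (2*(-2)/(1 - 2))*140 = (2*(-2)/(-1))*140 = (2*(-2)*(-1))*140 = 4*140 = 560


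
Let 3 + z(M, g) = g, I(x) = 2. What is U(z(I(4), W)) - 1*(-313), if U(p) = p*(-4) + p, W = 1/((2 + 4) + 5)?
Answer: 3539/11 ≈ 321.73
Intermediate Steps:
W = 1/11 (W = 1/(6 + 5) = 1/11 ≈ 0.090909)
z(M, g) = -3 + g
U(p) = -3*p (U(p) = -4*p + p = -3*p)
U(z(I(4), W)) - 1*(-313) = -3*(-3 + 1/11) - 1*(-313) = -3*(-32/11) + 313 = 96/11 + 313 = 3539/11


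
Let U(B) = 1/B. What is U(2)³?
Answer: ⅛ ≈ 0.12500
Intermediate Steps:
U(B) = 1/B
U(2)³ = (1/2)³ = (½)³ = ⅛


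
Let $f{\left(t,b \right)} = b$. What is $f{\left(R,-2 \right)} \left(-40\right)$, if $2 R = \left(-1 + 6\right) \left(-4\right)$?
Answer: $80$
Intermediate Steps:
$R = -10$ ($R = \frac{\left(-1 + 6\right) \left(-4\right)}{2} = \frac{5 \left(-4\right)}{2} = \frac{1}{2} \left(-20\right) = -10$)
$f{\left(R,-2 \right)} \left(-40\right) = \left(-2\right) \left(-40\right) = 80$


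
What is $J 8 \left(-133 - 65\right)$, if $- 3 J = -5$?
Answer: $-2640$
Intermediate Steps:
$J = \frac{5}{3}$ ($J = \left(- \frac{1}{3}\right) \left(-5\right) = \frac{5}{3} \approx 1.6667$)
$J 8 \left(-133 - 65\right) = \frac{5}{3} \cdot 8 \left(-133 - 65\right) = \frac{40}{3} \left(-198\right) = -2640$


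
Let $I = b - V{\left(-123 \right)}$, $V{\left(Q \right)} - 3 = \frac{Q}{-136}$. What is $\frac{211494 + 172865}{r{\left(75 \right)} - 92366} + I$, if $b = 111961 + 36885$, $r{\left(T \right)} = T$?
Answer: $\frac{1868150601951}{12551576} \approx 1.4884 \cdot 10^{5}$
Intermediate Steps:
$V{\left(Q \right)} = 3 - \frac{Q}{136}$ ($V{\left(Q \right)} = 3 + \frac{Q}{-136} = 3 + Q \left(- \frac{1}{136}\right) = 3 - \frac{Q}{136}$)
$b = 148846$
$I = \frac{20242525}{136}$ ($I = 148846 - \left(3 - - \frac{123}{136}\right) = 148846 - \left(3 + \frac{123}{136}\right) = 148846 - \frac{531}{136} = \frac{20242525}{136} \approx 1.4884 \cdot 10^{5}$)
$\frac{211494 + 172865}{r{\left(75 \right)} - 92366} + I = \frac{211494 + 172865}{75 - 92366} + \frac{20242525}{136} = \frac{384359}{-92291} + \frac{20242525}{136} = 384359 \left(- \frac{1}{92291}\right) + \frac{20242525}{136} = - \frac{384359}{92291} + \frac{20242525}{136} = \frac{1868150601951}{12551576}$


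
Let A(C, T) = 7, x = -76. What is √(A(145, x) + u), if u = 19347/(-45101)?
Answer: 2*√3341533090/45101 ≈ 2.5634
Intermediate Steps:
u = -19347/45101 (u = 19347*(-1/45101) = -19347/45101 ≈ -0.42897)
√(A(145, x) + u) = √(7 - 19347/45101) = √(296360/45101) = 2*√3341533090/45101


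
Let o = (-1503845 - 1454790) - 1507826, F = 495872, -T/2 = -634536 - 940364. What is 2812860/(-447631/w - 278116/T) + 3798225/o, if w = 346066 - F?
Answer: 3632480695437604286175/3744724358175467 ≈ 9.7003e+5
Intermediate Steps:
T = 3149800 (T = -2*(-634536 - 940364) = -2*(-1574900) = 3149800)
w = -149806 (w = 346066 - 1*495872 = 346066 - 495872 = -149806)
o = -4466461 (o = -2958635 - 1507826 = -4466461)
2812860/(-447631/w - 278116/T) + 3798225/o = 2812860/(-447631/(-149806) - 278116/3149800) + 3798225/(-4466461) = 2812860/(-447631*(-1/149806) - 278116*1/3149800) + 3798225*(-1/4466461) = 2812860/(447631/149806 - 69529/787450) - 223425/262733 = 2812860/(85517792394/29491183675) - 223425/262733 = 2812860*(29491183675/85517792394) - 223425/262733 = 13825761818676750/14252965399 - 223425/262733 = 3632480695437604286175/3744724358175467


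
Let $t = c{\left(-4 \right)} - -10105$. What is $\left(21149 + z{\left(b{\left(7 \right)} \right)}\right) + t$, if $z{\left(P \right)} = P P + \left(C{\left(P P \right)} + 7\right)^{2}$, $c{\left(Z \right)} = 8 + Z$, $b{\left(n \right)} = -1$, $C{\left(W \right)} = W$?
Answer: $31323$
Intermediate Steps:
$z{\left(P \right)} = P^{2} + \left(7 + P^{2}\right)^{2}$ ($z{\left(P \right)} = P P + \left(P P + 7\right)^{2} = P^{2} + \left(P^{2} + 7\right)^{2} = P^{2} + \left(7 + P^{2}\right)^{2}$)
$t = 10109$ ($t = \left(8 - 4\right) - -10105 = 4 + 10105 = 10109$)
$\left(21149 + z{\left(b{\left(7 \right)} \right)}\right) + t = \left(21149 + \left(\left(-1\right)^{2} + \left(7 + \left(-1\right)^{2}\right)^{2}\right)\right) + 10109 = \left(21149 + \left(1 + \left(7 + 1\right)^{2}\right)\right) + 10109 = \left(21149 + \left(1 + 8^{2}\right)\right) + 10109 = \left(21149 + \left(1 + 64\right)\right) + 10109 = \left(21149 + 65\right) + 10109 = 21214 + 10109 = 31323$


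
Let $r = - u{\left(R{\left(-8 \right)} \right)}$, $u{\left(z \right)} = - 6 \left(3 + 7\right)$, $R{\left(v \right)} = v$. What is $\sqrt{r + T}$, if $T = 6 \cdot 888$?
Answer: $2 \sqrt{1347} \approx 73.403$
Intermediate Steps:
$T = 5328$
$u{\left(z \right)} = -60$ ($u{\left(z \right)} = \left(-6\right) 10 = -60$)
$r = 60$ ($r = \left(-1\right) \left(-60\right) = 60$)
$\sqrt{r + T} = \sqrt{60 + 5328} = \sqrt{5388} = 2 \sqrt{1347}$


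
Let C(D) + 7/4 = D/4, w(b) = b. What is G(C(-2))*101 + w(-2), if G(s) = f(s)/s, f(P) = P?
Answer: 99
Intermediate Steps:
C(D) = -7/4 + D/4
G(s) = 1 (G(s) = s/s = 1)
G(C(-2))*101 + w(-2) = 1*101 - 2 = 101 - 2 = 99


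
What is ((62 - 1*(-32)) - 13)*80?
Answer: 6480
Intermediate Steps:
((62 - 1*(-32)) - 13)*80 = ((62 + 32) - 13)*80 = (94 - 13)*80 = 81*80 = 6480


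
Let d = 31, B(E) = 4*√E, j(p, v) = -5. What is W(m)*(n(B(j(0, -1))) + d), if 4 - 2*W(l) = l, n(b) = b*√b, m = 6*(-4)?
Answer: 434 + 112*(-5)^(¾) ≈ 169.19 + 264.81*I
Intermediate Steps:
m = -24
n(b) = b^(3/2)
W(l) = 2 - l/2
W(m)*(n(B(j(0, -1))) + d) = (2 - ½*(-24))*((4*√(-5))^(3/2) + 31) = (2 + 12)*((4*(I*√5))^(3/2) + 31) = 14*((4*I*√5)^(3/2) + 31) = 14*(8*5^(¾)*I^(3/2) + 31) = 14*(31 + 8*5^(¾)*I^(3/2)) = 434 + 112*5^(¾)*I^(3/2)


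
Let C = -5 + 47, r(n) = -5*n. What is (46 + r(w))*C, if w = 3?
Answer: 1302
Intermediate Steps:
C = 42
(46 + r(w))*C = (46 - 5*3)*42 = (46 - 15)*42 = 31*42 = 1302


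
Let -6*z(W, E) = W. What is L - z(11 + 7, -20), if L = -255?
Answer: -252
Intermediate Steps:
z(W, E) = -W/6
L - z(11 + 7, -20) = -255 - (-1)*(11 + 7)/6 = -255 - (-1)*18/6 = -255 - 1*(-3) = -255 + 3 = -252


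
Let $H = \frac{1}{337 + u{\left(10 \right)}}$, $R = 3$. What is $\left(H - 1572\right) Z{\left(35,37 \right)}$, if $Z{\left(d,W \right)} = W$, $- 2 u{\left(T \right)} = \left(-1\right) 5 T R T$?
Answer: $- \frac{63224231}{1087} \approx -58164.0$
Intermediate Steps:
$u{\left(T \right)} = \frac{15 T^{2}}{2}$ ($u{\left(T \right)} = - \frac{\left(-1\right) 5 T 3 T}{2} = - \frac{\left(-5\right) 3 T T}{2} = - \frac{\left(-5\right) 3 T^{2}}{2} = - \frac{\left(-15\right) T^{2}}{2} = \frac{15 T^{2}}{2}$)
$H = \frac{1}{1087}$ ($H = \frac{1}{337 + \frac{15 \cdot 10^{2}}{2}} = \frac{1}{337 + \frac{15}{2} \cdot 100} = \frac{1}{337 + 750} = \frac{1}{1087} \approx 0.00091996$)
$\left(H - 1572\right) Z{\left(35,37 \right)} = \left(\frac{1}{1087} - 1572\right) 37 = \left(- \frac{1708763}{1087}\right) 37 = - \frac{63224231}{1087}$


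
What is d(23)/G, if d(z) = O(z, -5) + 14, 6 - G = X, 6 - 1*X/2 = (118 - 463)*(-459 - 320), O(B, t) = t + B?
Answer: 1/16797 ≈ 5.9534e-5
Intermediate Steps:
O(B, t) = B + t
X = -537498 (X = 12 - 2*(118 - 463)*(-459 - 320) = 12 - (-690)*(-779) = 12 - 2*268755 = 12 - 537510 = -537498)
G = 537504 (G = 6 - 1*(-537498) = 6 + 537498 = 537504)
d(z) = 9 + z (d(z) = (z - 5) + 14 = (-5 + z) + 14 = 9 + z)
d(23)/G = (9 + 23)/537504 = 32*(1/537504) = 1/16797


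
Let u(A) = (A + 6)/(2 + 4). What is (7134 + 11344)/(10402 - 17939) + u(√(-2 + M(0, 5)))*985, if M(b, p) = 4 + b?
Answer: 7405467/7537 + 985*√2/6 ≈ 1214.7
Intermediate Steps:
u(A) = 1 + A/6 (u(A) = (6 + A)/6 = (6 + A)*(⅙) = 1 + A/6)
(7134 + 11344)/(10402 - 17939) + u(√(-2 + M(0, 5)))*985 = (7134 + 11344)/(10402 - 17939) + (1 + √(-2 + (4 + 0))/6)*985 = 18478/(-7537) + (1 + √(-2 + 4)/6)*985 = 18478*(-1/7537) + (1 + √2/6)*985 = -18478/7537 + (985 + 985*√2/6) = 7405467/7537 + 985*√2/6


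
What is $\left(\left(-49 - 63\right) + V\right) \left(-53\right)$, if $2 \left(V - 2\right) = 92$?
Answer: $3392$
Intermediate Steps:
$V = 48$ ($V = 2 + \frac{1}{2} \cdot 92 = 2 + 46 = 48$)
$\left(\left(-49 - 63\right) + V\right) \left(-53\right) = \left(\left(-49 - 63\right) + 48\right) \left(-53\right) = \left(-112 + 48\right) \left(-53\right) = \left(-64\right) \left(-53\right) = 3392$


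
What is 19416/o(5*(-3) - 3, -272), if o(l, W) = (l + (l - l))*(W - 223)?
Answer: 3236/1485 ≈ 2.1791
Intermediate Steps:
o(l, W) = l*(-223 + W) (o(l, W) = (l + 0)*(-223 + W) = l*(-223 + W))
19416/o(5*(-3) - 3, -272) = 19416/(((5*(-3) - 3)*(-223 - 272))) = 19416/(((-15 - 3)*(-495))) = 19416/((-18*(-495))) = 19416/8910 = 19416*(1/8910) = 3236/1485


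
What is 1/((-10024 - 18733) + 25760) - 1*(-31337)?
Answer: 93916988/2997 ≈ 31337.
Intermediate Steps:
1/((-10024 - 18733) + 25760) - 1*(-31337) = 1/(-28757 + 25760) + 31337 = 1/(-2997) + 31337 = -1/2997 + 31337 = 93916988/2997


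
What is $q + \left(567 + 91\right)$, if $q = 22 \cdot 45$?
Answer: $1648$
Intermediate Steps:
$q = 990$
$q + \left(567 + 91\right) = 990 + \left(567 + 91\right) = 990 + 658 = 1648$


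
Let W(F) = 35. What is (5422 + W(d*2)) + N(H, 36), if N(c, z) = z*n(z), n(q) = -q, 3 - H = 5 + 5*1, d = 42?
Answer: 4161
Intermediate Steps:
H = -7 (H = 3 - (5 + 5*1) = 3 - (5 + 5) = 3 - 1*10 = 3 - 10 = -7)
N(c, z) = -z**2 (N(c, z) = z*(-z) = -z**2)
(5422 + W(d*2)) + N(H, 36) = (5422 + 35) - 1*36**2 = 5457 - 1*1296 = 5457 - 1296 = 4161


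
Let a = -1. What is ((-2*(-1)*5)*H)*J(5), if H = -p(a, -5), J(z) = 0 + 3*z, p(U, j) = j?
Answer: 750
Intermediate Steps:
J(z) = 3*z
H = 5 (H = -1*(-5) = 5)
((-2*(-1)*5)*H)*J(5) = ((-2*(-1)*5)*5)*(3*5) = ((2*5)*5)*15 = (10*5)*15 = 50*15 = 750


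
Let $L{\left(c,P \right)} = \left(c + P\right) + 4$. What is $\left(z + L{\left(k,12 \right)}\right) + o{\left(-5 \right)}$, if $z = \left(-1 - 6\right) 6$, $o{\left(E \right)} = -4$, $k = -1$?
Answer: $-31$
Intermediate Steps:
$L{\left(c,P \right)} = 4 + P + c$ ($L{\left(c,P \right)} = \left(P + c\right) + 4 = 4 + P + c$)
$z = -42$ ($z = \left(-7\right) 6 = -42$)
$\left(z + L{\left(k,12 \right)}\right) + o{\left(-5 \right)} = \left(-42 + \left(4 + 12 - 1\right)\right) - 4 = \left(-42 + 15\right) - 4 = -27 - 4 = -31$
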